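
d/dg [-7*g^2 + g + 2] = 1 - 14*g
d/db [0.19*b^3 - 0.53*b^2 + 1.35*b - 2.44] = 0.57*b^2 - 1.06*b + 1.35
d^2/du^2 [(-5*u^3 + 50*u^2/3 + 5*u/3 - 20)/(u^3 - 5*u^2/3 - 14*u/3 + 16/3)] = 30*(15*u^6 - 117*u^5 + 477*u^4 - 1127*u^3 + 1580*u^2 - 952*u - 176)/(27*u^9 - 135*u^8 - 153*u^7 + 1567*u^6 - 726*u^5 - 5772*u^4 + 6280*u^3 + 5568*u^2 - 10752*u + 4096)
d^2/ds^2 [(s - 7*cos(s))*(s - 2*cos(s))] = 9*s*cos(s) + 56*sin(s)^2 + 18*sin(s) - 26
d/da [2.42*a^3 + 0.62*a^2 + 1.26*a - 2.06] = 7.26*a^2 + 1.24*a + 1.26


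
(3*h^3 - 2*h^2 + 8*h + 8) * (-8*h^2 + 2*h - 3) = -24*h^5 + 22*h^4 - 77*h^3 - 42*h^2 - 8*h - 24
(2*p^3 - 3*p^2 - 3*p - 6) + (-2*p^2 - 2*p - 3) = 2*p^3 - 5*p^2 - 5*p - 9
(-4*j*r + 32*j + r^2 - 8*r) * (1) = -4*j*r + 32*j + r^2 - 8*r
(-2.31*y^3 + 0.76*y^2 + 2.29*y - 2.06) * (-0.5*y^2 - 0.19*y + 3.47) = 1.155*y^5 + 0.0589*y^4 - 9.3051*y^3 + 3.2321*y^2 + 8.3377*y - 7.1482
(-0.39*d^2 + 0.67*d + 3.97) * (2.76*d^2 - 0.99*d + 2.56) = -1.0764*d^4 + 2.2353*d^3 + 9.2955*d^2 - 2.2151*d + 10.1632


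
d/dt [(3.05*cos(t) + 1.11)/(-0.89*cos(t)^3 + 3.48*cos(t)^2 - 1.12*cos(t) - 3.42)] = (-5.429*cos(t)^3 + 7.6503*cos(t)^2 + 7.7256*cos(t) + 9.1878)*sin(t)/(0.7921*cos(t)^6 - 6.1944*cos(t)^5 + 14.104*cos(t)^4 - 1.7076*cos(t)^3 - 22.5488*cos(t)^2 + 7.6608*cos(t) + 11.6964)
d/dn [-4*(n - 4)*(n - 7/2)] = 30 - 8*n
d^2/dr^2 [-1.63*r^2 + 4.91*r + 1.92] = -3.26000000000000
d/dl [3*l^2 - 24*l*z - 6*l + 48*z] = 6*l - 24*z - 6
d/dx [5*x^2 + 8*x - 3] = 10*x + 8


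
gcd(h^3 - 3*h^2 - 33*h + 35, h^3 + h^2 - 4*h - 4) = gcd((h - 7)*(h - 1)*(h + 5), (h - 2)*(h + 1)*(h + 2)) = 1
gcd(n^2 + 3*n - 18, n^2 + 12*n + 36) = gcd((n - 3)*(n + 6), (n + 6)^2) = n + 6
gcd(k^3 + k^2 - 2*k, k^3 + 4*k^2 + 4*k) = k^2 + 2*k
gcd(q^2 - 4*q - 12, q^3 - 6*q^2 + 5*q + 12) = 1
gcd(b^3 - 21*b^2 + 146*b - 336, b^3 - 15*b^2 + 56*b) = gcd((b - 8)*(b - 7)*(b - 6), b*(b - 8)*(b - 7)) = b^2 - 15*b + 56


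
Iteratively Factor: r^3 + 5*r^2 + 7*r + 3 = (r + 3)*(r^2 + 2*r + 1) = (r + 1)*(r + 3)*(r + 1)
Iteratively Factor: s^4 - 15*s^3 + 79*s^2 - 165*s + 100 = (s - 5)*(s^3 - 10*s^2 + 29*s - 20) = (s - 5)*(s - 4)*(s^2 - 6*s + 5) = (s - 5)^2*(s - 4)*(s - 1)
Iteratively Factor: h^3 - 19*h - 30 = (h + 2)*(h^2 - 2*h - 15) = (h + 2)*(h + 3)*(h - 5)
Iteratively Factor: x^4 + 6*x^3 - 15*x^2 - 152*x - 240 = (x + 4)*(x^3 + 2*x^2 - 23*x - 60) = (x + 3)*(x + 4)*(x^2 - x - 20) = (x + 3)*(x + 4)^2*(x - 5)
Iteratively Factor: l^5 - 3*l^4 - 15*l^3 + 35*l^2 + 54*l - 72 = (l + 3)*(l^4 - 6*l^3 + 3*l^2 + 26*l - 24) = (l - 3)*(l + 3)*(l^3 - 3*l^2 - 6*l + 8) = (l - 3)*(l + 2)*(l + 3)*(l^2 - 5*l + 4) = (l - 3)*(l - 1)*(l + 2)*(l + 3)*(l - 4)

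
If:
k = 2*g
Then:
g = k/2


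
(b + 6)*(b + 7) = b^2 + 13*b + 42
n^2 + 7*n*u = n*(n + 7*u)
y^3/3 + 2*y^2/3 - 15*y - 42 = (y/3 + 1)*(y - 7)*(y + 6)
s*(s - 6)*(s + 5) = s^3 - s^2 - 30*s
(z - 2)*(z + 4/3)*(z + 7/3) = z^3 + 5*z^2/3 - 38*z/9 - 56/9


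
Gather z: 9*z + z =10*z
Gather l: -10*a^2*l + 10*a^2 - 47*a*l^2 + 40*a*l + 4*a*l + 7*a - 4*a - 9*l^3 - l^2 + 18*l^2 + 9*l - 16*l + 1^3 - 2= 10*a^2 + 3*a - 9*l^3 + l^2*(17 - 47*a) + l*(-10*a^2 + 44*a - 7) - 1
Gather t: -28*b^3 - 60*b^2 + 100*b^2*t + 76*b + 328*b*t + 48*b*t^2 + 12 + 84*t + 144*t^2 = -28*b^3 - 60*b^2 + 76*b + t^2*(48*b + 144) + t*(100*b^2 + 328*b + 84) + 12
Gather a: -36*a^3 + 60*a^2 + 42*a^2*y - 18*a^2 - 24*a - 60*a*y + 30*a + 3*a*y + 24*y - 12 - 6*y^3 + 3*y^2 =-36*a^3 + a^2*(42*y + 42) + a*(6 - 57*y) - 6*y^3 + 3*y^2 + 24*y - 12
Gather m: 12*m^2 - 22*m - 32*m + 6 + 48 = 12*m^2 - 54*m + 54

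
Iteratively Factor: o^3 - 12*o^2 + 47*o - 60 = (o - 4)*(o^2 - 8*o + 15) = (o - 4)*(o - 3)*(o - 5)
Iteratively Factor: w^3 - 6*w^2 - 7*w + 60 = (w - 4)*(w^2 - 2*w - 15) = (w - 4)*(w + 3)*(w - 5)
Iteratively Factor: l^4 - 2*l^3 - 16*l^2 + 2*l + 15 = (l + 3)*(l^3 - 5*l^2 - l + 5) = (l - 1)*(l + 3)*(l^2 - 4*l - 5) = (l - 1)*(l + 1)*(l + 3)*(l - 5)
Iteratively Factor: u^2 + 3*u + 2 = (u + 1)*(u + 2)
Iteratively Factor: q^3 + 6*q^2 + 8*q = (q + 4)*(q^2 + 2*q) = q*(q + 4)*(q + 2)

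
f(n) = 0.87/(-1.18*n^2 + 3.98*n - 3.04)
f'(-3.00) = -0.01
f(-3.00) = -0.03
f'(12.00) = 0.00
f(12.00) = -0.01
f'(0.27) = -0.69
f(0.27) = -0.42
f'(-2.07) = -0.03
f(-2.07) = -0.05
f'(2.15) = 244.05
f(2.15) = 13.93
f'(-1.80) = -0.04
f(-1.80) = -0.06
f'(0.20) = -0.58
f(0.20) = -0.38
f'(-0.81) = -0.10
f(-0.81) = -0.12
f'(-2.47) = -0.02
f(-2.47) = -0.04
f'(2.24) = 547.36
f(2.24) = -19.09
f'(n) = 0.87*(2.36*n - 3.98)/(-1.18*n^2 + 3.98*n - 3.04)^2 = (2.0532*n - 3.4626)/(1.18*n^2 - 3.98*n + 3.04)^2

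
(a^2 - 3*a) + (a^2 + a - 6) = 2*a^2 - 2*a - 6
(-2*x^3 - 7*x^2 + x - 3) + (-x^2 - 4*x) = -2*x^3 - 8*x^2 - 3*x - 3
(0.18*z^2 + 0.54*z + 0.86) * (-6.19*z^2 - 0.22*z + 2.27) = -1.1142*z^4 - 3.3822*z^3 - 5.0336*z^2 + 1.0366*z + 1.9522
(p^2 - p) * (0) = 0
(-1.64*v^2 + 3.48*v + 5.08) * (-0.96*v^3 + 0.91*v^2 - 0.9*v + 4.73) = 1.5744*v^5 - 4.8332*v^4 - 0.234*v^3 - 6.2664*v^2 + 11.8884*v + 24.0284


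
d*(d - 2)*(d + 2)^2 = d^4 + 2*d^3 - 4*d^2 - 8*d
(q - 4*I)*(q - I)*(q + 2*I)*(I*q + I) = I*q^4 + 3*q^3 + I*q^3 + 3*q^2 + 6*I*q^2 + 8*q + 6*I*q + 8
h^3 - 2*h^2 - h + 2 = (h - 2)*(h - 1)*(h + 1)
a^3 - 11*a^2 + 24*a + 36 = (a - 6)^2*(a + 1)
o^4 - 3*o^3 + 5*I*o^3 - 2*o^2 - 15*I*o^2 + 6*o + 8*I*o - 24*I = (o - 3)*(o - I)*(o + 2*I)*(o + 4*I)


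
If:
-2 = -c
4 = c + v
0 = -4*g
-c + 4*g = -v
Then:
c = 2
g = 0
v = 2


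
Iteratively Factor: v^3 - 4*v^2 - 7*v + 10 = (v - 1)*(v^2 - 3*v - 10) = (v - 1)*(v + 2)*(v - 5)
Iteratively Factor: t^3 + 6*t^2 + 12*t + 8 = (t + 2)*(t^2 + 4*t + 4) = (t + 2)^2*(t + 2)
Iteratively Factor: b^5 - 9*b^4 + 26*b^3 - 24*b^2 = (b)*(b^4 - 9*b^3 + 26*b^2 - 24*b) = b^2*(b^3 - 9*b^2 + 26*b - 24) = b^2*(b - 3)*(b^2 - 6*b + 8) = b^2*(b - 4)*(b - 3)*(b - 2)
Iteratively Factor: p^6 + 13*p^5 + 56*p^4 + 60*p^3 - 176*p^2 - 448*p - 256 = (p + 1)*(p^5 + 12*p^4 + 44*p^3 + 16*p^2 - 192*p - 256) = (p + 1)*(p + 4)*(p^4 + 8*p^3 + 12*p^2 - 32*p - 64) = (p + 1)*(p + 4)^2*(p^3 + 4*p^2 - 4*p - 16) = (p + 1)*(p + 2)*(p + 4)^2*(p^2 + 2*p - 8) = (p - 2)*(p + 1)*(p + 2)*(p + 4)^2*(p + 4)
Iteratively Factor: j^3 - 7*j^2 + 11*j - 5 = (j - 1)*(j^2 - 6*j + 5) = (j - 1)^2*(j - 5)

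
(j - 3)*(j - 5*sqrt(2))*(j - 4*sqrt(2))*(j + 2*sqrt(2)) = j^4 - 7*sqrt(2)*j^3 - 3*j^3 + 4*j^2 + 21*sqrt(2)*j^2 - 12*j + 80*sqrt(2)*j - 240*sqrt(2)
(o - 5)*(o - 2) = o^2 - 7*o + 10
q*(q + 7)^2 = q^3 + 14*q^2 + 49*q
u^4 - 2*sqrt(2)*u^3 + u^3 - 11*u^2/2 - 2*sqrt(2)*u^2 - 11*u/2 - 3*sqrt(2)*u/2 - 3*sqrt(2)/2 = (u + 1)*(u - 3*sqrt(2))*(u + sqrt(2)/2)^2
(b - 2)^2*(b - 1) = b^3 - 5*b^2 + 8*b - 4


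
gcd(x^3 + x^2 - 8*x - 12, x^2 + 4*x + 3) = 1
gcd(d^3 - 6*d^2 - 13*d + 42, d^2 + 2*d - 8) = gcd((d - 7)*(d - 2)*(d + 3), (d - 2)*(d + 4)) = d - 2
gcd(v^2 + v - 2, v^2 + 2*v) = v + 2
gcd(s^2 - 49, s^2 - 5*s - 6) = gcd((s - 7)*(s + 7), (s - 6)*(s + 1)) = 1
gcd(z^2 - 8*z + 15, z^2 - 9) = z - 3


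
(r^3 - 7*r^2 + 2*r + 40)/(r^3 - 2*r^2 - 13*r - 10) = (r - 4)/(r + 1)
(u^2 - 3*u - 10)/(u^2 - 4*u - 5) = (u + 2)/(u + 1)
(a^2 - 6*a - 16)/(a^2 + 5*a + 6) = (a - 8)/(a + 3)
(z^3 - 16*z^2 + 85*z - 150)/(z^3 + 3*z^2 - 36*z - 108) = (z^2 - 10*z + 25)/(z^2 + 9*z + 18)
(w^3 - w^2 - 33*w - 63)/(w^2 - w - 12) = (w^2 - 4*w - 21)/(w - 4)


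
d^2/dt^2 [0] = 0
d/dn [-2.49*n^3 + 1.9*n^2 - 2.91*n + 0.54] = -7.47*n^2 + 3.8*n - 2.91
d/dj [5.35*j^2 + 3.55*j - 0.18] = 10.7*j + 3.55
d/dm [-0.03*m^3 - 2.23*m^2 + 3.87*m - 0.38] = -0.09*m^2 - 4.46*m + 3.87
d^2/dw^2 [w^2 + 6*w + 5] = 2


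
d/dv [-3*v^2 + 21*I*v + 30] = -6*v + 21*I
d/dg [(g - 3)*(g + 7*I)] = 2*g - 3 + 7*I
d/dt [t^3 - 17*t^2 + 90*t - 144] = 3*t^2 - 34*t + 90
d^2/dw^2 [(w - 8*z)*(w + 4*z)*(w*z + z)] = 2*z*(3*w - 4*z + 1)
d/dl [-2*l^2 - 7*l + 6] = -4*l - 7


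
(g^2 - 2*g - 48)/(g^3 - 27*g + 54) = (g - 8)/(g^2 - 6*g + 9)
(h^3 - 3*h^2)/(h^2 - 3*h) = h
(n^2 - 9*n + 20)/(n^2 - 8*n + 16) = (n - 5)/(n - 4)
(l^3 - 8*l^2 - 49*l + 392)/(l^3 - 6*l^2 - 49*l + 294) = (l - 8)/(l - 6)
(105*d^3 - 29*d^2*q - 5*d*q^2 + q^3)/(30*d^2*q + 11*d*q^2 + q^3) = (21*d^2 - 10*d*q + q^2)/(q*(6*d + q))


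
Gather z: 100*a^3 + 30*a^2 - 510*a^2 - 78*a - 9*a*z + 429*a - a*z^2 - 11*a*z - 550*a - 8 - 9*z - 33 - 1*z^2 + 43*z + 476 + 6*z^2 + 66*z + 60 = 100*a^3 - 480*a^2 - 199*a + z^2*(5 - a) + z*(100 - 20*a) + 495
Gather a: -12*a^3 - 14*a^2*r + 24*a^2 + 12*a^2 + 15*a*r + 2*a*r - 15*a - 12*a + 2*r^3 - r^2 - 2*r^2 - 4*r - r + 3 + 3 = -12*a^3 + a^2*(36 - 14*r) + a*(17*r - 27) + 2*r^3 - 3*r^2 - 5*r + 6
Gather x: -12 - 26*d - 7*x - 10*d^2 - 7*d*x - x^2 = -10*d^2 - 26*d - x^2 + x*(-7*d - 7) - 12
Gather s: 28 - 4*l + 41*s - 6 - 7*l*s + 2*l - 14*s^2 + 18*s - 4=-2*l - 14*s^2 + s*(59 - 7*l) + 18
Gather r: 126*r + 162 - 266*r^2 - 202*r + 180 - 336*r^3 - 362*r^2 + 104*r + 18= -336*r^3 - 628*r^2 + 28*r + 360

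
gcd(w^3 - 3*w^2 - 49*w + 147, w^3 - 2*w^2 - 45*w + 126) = w^2 + 4*w - 21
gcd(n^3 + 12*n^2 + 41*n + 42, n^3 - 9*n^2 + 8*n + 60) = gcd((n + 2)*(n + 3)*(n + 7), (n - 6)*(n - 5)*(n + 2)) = n + 2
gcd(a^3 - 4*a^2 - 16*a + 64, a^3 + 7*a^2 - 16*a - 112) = a^2 - 16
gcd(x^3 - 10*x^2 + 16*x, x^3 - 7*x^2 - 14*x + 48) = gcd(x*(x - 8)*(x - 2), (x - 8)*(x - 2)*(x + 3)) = x^2 - 10*x + 16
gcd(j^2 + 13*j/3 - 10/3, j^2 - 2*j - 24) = 1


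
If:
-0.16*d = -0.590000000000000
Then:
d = 3.69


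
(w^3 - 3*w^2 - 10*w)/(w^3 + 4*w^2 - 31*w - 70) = w/(w + 7)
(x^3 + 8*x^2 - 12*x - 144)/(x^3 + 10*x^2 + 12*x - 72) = (x - 4)/(x - 2)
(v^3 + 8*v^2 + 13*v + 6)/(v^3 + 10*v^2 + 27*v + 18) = (v + 1)/(v + 3)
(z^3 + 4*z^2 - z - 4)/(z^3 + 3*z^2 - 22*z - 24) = (z^2 + 3*z - 4)/(z^2 + 2*z - 24)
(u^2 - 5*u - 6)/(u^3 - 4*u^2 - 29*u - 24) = (u - 6)/(u^2 - 5*u - 24)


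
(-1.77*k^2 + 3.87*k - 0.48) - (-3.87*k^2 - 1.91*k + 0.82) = 2.1*k^2 + 5.78*k - 1.3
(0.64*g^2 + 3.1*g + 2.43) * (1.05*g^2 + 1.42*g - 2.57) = 0.672*g^4 + 4.1638*g^3 + 5.3087*g^2 - 4.5164*g - 6.2451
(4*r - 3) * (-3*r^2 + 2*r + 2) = -12*r^3 + 17*r^2 + 2*r - 6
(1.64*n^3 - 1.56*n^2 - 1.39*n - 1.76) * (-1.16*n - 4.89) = -1.9024*n^4 - 6.21*n^3 + 9.2408*n^2 + 8.8387*n + 8.6064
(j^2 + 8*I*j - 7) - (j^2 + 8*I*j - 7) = 0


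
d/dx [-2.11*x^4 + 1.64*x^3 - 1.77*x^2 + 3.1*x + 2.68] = -8.44*x^3 + 4.92*x^2 - 3.54*x + 3.1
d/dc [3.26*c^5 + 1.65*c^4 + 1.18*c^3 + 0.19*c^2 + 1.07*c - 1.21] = 16.3*c^4 + 6.6*c^3 + 3.54*c^2 + 0.38*c + 1.07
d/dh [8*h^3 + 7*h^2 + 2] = 2*h*(12*h + 7)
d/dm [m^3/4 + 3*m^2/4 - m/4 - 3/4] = 3*m^2/4 + 3*m/2 - 1/4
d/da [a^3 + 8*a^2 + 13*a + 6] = 3*a^2 + 16*a + 13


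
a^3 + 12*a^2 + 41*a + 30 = (a + 1)*(a + 5)*(a + 6)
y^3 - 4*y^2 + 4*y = y*(y - 2)^2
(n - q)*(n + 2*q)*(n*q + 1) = n^3*q + n^2*q^2 + n^2 - 2*n*q^3 + n*q - 2*q^2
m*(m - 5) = m^2 - 5*m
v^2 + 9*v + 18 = (v + 3)*(v + 6)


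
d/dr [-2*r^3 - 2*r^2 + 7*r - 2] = -6*r^2 - 4*r + 7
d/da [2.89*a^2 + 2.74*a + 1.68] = 5.78*a + 2.74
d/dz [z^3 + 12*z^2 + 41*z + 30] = 3*z^2 + 24*z + 41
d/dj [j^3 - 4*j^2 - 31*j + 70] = 3*j^2 - 8*j - 31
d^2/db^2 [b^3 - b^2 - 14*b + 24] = 6*b - 2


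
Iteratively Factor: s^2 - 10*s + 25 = (s - 5)*(s - 5)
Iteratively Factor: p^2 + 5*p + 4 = (p + 1)*(p + 4)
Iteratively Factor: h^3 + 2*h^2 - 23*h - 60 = (h + 3)*(h^2 - h - 20) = (h + 3)*(h + 4)*(h - 5)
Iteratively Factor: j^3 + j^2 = (j)*(j^2 + j) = j*(j + 1)*(j)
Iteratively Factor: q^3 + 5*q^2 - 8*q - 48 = (q + 4)*(q^2 + q - 12) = (q + 4)^2*(q - 3)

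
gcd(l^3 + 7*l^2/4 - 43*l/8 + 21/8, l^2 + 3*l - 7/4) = l + 7/2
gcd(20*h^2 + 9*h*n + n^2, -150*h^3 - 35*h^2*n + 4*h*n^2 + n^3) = 5*h + n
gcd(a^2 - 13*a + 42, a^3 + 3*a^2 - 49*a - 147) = a - 7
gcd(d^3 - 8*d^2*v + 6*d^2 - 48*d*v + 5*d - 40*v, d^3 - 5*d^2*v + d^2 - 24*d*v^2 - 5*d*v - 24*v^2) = -d^2 + 8*d*v - d + 8*v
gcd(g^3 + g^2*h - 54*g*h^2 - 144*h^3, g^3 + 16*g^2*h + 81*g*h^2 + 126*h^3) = g^2 + 9*g*h + 18*h^2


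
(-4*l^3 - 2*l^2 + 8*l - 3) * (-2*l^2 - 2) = 8*l^5 + 4*l^4 - 8*l^3 + 10*l^2 - 16*l + 6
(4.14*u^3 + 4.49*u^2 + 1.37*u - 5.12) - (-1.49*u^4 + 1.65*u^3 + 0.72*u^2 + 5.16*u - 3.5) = 1.49*u^4 + 2.49*u^3 + 3.77*u^2 - 3.79*u - 1.62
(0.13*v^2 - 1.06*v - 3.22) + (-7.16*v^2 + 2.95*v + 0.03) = -7.03*v^2 + 1.89*v - 3.19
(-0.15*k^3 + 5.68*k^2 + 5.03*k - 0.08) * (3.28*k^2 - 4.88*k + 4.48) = -0.492*k^5 + 19.3624*k^4 - 11.892*k^3 + 0.637599999999999*k^2 + 22.9248*k - 0.3584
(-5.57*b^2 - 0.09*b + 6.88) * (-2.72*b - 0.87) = 15.1504*b^3 + 5.0907*b^2 - 18.6353*b - 5.9856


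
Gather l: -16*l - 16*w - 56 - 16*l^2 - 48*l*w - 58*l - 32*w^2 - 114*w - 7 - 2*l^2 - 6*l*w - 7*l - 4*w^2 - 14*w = -18*l^2 + l*(-54*w - 81) - 36*w^2 - 144*w - 63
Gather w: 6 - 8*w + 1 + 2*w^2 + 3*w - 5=2*w^2 - 5*w + 2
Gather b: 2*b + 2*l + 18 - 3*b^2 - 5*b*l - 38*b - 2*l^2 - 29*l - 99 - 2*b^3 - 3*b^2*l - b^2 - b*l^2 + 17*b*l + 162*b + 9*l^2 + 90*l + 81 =-2*b^3 + b^2*(-3*l - 4) + b*(-l^2 + 12*l + 126) + 7*l^2 + 63*l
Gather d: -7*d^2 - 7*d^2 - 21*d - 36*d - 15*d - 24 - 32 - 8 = -14*d^2 - 72*d - 64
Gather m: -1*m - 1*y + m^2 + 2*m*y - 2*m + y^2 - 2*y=m^2 + m*(2*y - 3) + y^2 - 3*y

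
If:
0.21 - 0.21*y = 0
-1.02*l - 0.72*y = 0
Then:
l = -0.71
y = 1.00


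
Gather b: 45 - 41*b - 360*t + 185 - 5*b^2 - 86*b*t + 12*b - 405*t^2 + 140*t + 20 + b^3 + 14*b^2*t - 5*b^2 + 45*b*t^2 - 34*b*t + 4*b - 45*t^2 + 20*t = b^3 + b^2*(14*t - 10) + b*(45*t^2 - 120*t - 25) - 450*t^2 - 200*t + 250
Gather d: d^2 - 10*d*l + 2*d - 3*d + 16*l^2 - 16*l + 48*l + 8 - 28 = d^2 + d*(-10*l - 1) + 16*l^2 + 32*l - 20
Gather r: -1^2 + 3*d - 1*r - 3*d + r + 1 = 0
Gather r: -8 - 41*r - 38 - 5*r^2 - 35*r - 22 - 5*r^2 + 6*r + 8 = -10*r^2 - 70*r - 60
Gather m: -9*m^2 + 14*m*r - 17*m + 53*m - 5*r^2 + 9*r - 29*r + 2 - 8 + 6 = -9*m^2 + m*(14*r + 36) - 5*r^2 - 20*r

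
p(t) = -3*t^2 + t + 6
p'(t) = 1 - 6*t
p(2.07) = -4.78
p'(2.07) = -11.42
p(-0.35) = 5.28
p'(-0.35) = 3.10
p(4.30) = -45.17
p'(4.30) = -24.80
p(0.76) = 5.03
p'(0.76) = -3.56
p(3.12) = -20.08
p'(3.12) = -17.72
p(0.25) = 6.06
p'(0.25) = -0.50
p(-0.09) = 5.89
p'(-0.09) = 1.54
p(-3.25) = -28.94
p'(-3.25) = 20.50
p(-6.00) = -108.00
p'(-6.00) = 37.00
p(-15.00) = -684.00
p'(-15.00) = 91.00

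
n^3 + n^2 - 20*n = n*(n - 4)*(n + 5)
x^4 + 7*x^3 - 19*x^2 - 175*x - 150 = (x - 5)*(x + 1)*(x + 5)*(x + 6)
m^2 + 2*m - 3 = (m - 1)*(m + 3)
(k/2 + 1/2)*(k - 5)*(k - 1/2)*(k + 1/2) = k^4/2 - 2*k^3 - 21*k^2/8 + k/2 + 5/8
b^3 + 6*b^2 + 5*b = b*(b + 1)*(b + 5)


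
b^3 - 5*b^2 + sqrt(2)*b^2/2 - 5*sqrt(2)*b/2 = b*(b - 5)*(b + sqrt(2)/2)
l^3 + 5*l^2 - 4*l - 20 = (l - 2)*(l + 2)*(l + 5)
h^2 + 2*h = h*(h + 2)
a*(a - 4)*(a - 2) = a^3 - 6*a^2 + 8*a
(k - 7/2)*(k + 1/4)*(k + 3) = k^3 - k^2/4 - 85*k/8 - 21/8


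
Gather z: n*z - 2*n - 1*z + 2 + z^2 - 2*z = -2*n + z^2 + z*(n - 3) + 2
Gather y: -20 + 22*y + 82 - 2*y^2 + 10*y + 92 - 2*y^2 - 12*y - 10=-4*y^2 + 20*y + 144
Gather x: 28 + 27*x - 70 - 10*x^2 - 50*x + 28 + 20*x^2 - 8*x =10*x^2 - 31*x - 14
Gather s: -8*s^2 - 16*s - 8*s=-8*s^2 - 24*s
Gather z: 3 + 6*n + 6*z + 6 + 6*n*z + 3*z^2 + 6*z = 6*n + 3*z^2 + z*(6*n + 12) + 9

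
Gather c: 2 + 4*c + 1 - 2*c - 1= 2*c + 2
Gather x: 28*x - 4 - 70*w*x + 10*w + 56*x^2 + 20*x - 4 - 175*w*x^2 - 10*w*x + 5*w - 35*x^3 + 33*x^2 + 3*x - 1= 15*w - 35*x^3 + x^2*(89 - 175*w) + x*(51 - 80*w) - 9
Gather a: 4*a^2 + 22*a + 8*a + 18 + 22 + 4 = 4*a^2 + 30*a + 44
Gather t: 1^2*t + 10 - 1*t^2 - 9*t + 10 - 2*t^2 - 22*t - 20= -3*t^2 - 30*t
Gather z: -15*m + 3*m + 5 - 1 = 4 - 12*m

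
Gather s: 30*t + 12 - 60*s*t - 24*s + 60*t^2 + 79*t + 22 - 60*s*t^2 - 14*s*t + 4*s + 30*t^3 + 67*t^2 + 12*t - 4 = s*(-60*t^2 - 74*t - 20) + 30*t^3 + 127*t^2 + 121*t + 30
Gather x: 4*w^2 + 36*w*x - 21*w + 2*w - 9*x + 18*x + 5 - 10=4*w^2 - 19*w + x*(36*w + 9) - 5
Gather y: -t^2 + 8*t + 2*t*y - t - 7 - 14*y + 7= -t^2 + 7*t + y*(2*t - 14)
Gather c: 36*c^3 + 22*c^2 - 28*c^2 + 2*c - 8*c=36*c^3 - 6*c^2 - 6*c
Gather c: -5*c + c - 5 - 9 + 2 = -4*c - 12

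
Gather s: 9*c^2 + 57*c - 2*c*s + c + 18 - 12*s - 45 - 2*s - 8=9*c^2 + 58*c + s*(-2*c - 14) - 35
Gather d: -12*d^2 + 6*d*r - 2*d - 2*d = -12*d^2 + d*(6*r - 4)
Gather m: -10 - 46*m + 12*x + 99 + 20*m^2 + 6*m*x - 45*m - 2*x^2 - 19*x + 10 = 20*m^2 + m*(6*x - 91) - 2*x^2 - 7*x + 99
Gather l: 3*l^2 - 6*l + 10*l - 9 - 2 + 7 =3*l^2 + 4*l - 4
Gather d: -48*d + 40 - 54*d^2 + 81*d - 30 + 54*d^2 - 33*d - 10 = 0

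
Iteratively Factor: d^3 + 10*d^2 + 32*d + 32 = (d + 4)*(d^2 + 6*d + 8) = (d + 4)^2*(d + 2)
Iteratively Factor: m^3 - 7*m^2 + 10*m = (m)*(m^2 - 7*m + 10) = m*(m - 5)*(m - 2)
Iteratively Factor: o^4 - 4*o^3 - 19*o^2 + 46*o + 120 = (o - 4)*(o^3 - 19*o - 30) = (o - 5)*(o - 4)*(o^2 + 5*o + 6) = (o - 5)*(o - 4)*(o + 3)*(o + 2)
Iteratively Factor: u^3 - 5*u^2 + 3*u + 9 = (u - 3)*(u^2 - 2*u - 3) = (u - 3)*(u + 1)*(u - 3)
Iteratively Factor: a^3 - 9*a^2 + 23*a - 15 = (a - 3)*(a^2 - 6*a + 5) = (a - 5)*(a - 3)*(a - 1)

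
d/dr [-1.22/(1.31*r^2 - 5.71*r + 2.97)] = (3.1964*r - 6.9662)/(1.31*r^2 - 5.71*r + 2.97)^2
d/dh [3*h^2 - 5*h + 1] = 6*h - 5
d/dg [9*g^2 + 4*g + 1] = 18*g + 4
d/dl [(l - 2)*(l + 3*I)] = 2*l - 2 + 3*I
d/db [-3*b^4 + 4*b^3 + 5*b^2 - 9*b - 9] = -12*b^3 + 12*b^2 + 10*b - 9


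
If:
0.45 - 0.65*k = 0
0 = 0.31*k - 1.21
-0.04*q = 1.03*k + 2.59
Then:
No Solution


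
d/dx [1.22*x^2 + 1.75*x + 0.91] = 2.44*x + 1.75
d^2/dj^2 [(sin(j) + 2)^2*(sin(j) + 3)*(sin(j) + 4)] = -16*sin(j)^4 - 99*sin(j)^3 - 164*sin(j)^2 - 10*sin(j) + 88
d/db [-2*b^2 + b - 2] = 1 - 4*b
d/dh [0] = 0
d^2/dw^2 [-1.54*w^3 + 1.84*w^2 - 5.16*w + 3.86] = 3.68 - 9.24*w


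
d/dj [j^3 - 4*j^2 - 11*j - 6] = 3*j^2 - 8*j - 11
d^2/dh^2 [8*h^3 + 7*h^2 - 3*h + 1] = 48*h + 14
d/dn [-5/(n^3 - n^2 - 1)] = 5*n*(3*n - 2)/(-n^3 + n^2 + 1)^2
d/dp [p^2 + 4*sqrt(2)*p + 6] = 2*p + 4*sqrt(2)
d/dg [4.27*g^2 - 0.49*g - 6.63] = 8.54*g - 0.49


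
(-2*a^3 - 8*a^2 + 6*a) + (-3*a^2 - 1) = -2*a^3 - 11*a^2 + 6*a - 1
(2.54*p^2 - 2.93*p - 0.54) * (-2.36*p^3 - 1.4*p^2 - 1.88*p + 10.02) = -5.9944*p^5 + 3.3588*p^4 + 0.6012*p^3 + 31.7152*p^2 - 28.3434*p - 5.4108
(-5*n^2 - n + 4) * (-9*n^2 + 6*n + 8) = 45*n^4 - 21*n^3 - 82*n^2 + 16*n + 32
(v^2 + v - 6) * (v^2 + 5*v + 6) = v^4 + 6*v^3 + 5*v^2 - 24*v - 36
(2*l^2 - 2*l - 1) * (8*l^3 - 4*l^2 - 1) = 16*l^5 - 24*l^4 + 2*l^2 + 2*l + 1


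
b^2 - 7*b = b*(b - 7)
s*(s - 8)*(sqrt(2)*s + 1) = sqrt(2)*s^3 - 8*sqrt(2)*s^2 + s^2 - 8*s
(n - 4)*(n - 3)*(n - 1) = n^3 - 8*n^2 + 19*n - 12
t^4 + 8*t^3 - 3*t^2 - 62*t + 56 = (t - 2)*(t - 1)*(t + 4)*(t + 7)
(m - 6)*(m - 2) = m^2 - 8*m + 12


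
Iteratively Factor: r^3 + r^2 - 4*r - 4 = (r - 2)*(r^2 + 3*r + 2) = (r - 2)*(r + 2)*(r + 1)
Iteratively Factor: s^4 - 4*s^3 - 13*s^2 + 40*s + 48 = (s + 3)*(s^3 - 7*s^2 + 8*s + 16) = (s - 4)*(s + 3)*(s^2 - 3*s - 4) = (s - 4)^2*(s + 3)*(s + 1)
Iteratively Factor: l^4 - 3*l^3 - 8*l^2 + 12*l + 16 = (l - 4)*(l^3 + l^2 - 4*l - 4) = (l - 4)*(l + 2)*(l^2 - l - 2) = (l - 4)*(l + 1)*(l + 2)*(l - 2)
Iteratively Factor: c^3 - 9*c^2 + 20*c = (c - 4)*(c^2 - 5*c) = (c - 5)*(c - 4)*(c)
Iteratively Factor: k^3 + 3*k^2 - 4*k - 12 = (k - 2)*(k^2 + 5*k + 6) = (k - 2)*(k + 3)*(k + 2)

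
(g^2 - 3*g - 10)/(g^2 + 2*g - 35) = (g + 2)/(g + 7)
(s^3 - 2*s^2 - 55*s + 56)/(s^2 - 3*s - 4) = (-s^3 + 2*s^2 + 55*s - 56)/(-s^2 + 3*s + 4)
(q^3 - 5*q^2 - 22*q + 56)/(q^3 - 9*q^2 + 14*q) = (q + 4)/q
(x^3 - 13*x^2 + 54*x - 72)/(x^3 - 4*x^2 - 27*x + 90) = (x - 4)/(x + 5)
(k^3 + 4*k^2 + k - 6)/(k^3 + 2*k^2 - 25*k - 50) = (k^2 + 2*k - 3)/(k^2 - 25)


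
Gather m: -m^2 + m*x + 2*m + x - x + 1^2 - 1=-m^2 + m*(x + 2)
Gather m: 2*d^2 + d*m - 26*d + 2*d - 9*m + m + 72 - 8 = 2*d^2 - 24*d + m*(d - 8) + 64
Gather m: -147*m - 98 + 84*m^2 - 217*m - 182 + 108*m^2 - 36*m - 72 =192*m^2 - 400*m - 352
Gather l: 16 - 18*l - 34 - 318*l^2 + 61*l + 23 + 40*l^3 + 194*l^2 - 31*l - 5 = 40*l^3 - 124*l^2 + 12*l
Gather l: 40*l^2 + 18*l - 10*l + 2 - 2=40*l^2 + 8*l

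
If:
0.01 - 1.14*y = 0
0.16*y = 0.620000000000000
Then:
No Solution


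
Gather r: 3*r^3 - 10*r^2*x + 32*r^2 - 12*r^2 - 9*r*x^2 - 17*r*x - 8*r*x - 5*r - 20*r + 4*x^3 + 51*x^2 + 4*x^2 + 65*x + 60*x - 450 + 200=3*r^3 + r^2*(20 - 10*x) + r*(-9*x^2 - 25*x - 25) + 4*x^3 + 55*x^2 + 125*x - 250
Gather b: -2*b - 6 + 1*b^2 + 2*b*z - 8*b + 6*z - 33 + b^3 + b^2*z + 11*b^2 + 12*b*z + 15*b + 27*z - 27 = b^3 + b^2*(z + 12) + b*(14*z + 5) + 33*z - 66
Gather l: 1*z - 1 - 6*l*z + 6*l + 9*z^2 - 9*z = l*(6 - 6*z) + 9*z^2 - 8*z - 1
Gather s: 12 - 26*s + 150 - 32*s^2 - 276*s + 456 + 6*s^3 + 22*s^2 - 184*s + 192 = 6*s^3 - 10*s^2 - 486*s + 810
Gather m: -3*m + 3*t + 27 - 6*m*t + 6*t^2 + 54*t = m*(-6*t - 3) + 6*t^2 + 57*t + 27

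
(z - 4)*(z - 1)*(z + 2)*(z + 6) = z^4 + 3*z^3 - 24*z^2 - 28*z + 48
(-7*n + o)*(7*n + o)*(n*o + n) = -49*n^3*o - 49*n^3 + n*o^3 + n*o^2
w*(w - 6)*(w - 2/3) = w^3 - 20*w^2/3 + 4*w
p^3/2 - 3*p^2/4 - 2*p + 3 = (p/2 + 1)*(p - 2)*(p - 3/2)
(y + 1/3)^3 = y^3 + y^2 + y/3 + 1/27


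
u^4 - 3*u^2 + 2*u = u*(u - 1)^2*(u + 2)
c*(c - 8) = c^2 - 8*c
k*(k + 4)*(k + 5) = k^3 + 9*k^2 + 20*k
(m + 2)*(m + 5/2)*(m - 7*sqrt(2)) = m^3 - 7*sqrt(2)*m^2 + 9*m^2/2 - 63*sqrt(2)*m/2 + 5*m - 35*sqrt(2)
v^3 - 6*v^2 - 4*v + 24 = (v - 6)*(v - 2)*(v + 2)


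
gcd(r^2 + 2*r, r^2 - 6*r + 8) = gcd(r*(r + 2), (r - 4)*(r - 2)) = 1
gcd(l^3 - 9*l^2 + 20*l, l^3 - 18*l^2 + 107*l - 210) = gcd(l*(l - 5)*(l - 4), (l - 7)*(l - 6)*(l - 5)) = l - 5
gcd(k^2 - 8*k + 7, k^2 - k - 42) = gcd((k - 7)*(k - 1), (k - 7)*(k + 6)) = k - 7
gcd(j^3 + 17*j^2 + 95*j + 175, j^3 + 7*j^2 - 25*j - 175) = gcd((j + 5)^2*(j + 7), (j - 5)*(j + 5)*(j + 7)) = j^2 + 12*j + 35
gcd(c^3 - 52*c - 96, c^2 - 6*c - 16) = c^2 - 6*c - 16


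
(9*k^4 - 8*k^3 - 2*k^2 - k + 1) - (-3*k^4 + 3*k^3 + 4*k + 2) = 12*k^4 - 11*k^3 - 2*k^2 - 5*k - 1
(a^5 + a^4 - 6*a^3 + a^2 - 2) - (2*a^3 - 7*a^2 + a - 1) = a^5 + a^4 - 8*a^3 + 8*a^2 - a - 1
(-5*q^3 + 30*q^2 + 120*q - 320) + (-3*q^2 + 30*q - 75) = -5*q^3 + 27*q^2 + 150*q - 395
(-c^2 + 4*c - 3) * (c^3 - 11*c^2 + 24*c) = -c^5 + 15*c^4 - 71*c^3 + 129*c^2 - 72*c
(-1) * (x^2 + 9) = -x^2 - 9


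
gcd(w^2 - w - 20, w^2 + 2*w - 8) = w + 4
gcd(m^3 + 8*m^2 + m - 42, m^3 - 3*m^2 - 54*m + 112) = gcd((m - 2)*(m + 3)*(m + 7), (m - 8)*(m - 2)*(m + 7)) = m^2 + 5*m - 14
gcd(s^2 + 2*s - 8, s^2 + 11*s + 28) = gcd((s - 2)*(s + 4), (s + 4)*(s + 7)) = s + 4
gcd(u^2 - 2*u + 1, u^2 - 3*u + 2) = u - 1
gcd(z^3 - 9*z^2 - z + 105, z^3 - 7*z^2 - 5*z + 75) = z^2 - 2*z - 15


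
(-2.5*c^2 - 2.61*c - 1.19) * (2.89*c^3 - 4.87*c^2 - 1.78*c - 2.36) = -7.225*c^5 + 4.6321*c^4 + 13.7216*c^3 + 16.3411*c^2 + 8.2778*c + 2.8084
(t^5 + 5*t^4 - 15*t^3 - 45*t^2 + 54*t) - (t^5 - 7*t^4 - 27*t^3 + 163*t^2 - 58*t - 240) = 12*t^4 + 12*t^3 - 208*t^2 + 112*t + 240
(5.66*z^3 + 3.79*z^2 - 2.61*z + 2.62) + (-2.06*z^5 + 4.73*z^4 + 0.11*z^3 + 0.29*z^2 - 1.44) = -2.06*z^5 + 4.73*z^4 + 5.77*z^3 + 4.08*z^2 - 2.61*z + 1.18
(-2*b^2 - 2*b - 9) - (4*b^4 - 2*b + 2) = -4*b^4 - 2*b^2 - 11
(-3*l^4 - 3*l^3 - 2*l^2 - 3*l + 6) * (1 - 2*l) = 6*l^5 + 3*l^4 + l^3 + 4*l^2 - 15*l + 6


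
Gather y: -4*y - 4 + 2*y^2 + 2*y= 2*y^2 - 2*y - 4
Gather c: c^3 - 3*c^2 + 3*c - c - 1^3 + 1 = c^3 - 3*c^2 + 2*c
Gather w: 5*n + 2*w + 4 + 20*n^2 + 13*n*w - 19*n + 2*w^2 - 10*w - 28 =20*n^2 - 14*n + 2*w^2 + w*(13*n - 8) - 24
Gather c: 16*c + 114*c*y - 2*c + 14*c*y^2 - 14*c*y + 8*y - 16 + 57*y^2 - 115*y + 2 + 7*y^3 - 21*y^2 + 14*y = c*(14*y^2 + 100*y + 14) + 7*y^3 + 36*y^2 - 93*y - 14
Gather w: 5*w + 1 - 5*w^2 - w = -5*w^2 + 4*w + 1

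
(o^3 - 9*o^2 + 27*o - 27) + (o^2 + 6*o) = o^3 - 8*o^2 + 33*o - 27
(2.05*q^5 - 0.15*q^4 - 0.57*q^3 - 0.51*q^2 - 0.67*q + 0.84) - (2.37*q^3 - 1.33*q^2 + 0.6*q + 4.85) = 2.05*q^5 - 0.15*q^4 - 2.94*q^3 + 0.82*q^2 - 1.27*q - 4.01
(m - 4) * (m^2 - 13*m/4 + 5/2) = m^3 - 29*m^2/4 + 31*m/2 - 10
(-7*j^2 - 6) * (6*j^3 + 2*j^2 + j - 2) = -42*j^5 - 14*j^4 - 43*j^3 + 2*j^2 - 6*j + 12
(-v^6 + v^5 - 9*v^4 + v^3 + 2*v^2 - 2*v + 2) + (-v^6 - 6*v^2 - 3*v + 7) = -2*v^6 + v^5 - 9*v^4 + v^3 - 4*v^2 - 5*v + 9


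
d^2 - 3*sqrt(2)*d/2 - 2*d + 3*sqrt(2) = (d - 2)*(d - 3*sqrt(2)/2)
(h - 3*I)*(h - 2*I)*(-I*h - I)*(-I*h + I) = -h^4 + 5*I*h^3 + 7*h^2 - 5*I*h - 6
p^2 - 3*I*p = p*(p - 3*I)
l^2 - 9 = (l - 3)*(l + 3)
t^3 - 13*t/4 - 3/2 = (t - 2)*(t + 1/2)*(t + 3/2)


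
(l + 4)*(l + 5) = l^2 + 9*l + 20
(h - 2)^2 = h^2 - 4*h + 4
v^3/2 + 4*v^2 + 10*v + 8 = (v/2 + 1)*(v + 2)*(v + 4)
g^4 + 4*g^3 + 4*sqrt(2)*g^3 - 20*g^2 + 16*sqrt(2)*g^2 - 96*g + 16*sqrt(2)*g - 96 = (g + 2)^2*(g - 2*sqrt(2))*(g + 6*sqrt(2))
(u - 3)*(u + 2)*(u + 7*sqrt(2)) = u^3 - u^2 + 7*sqrt(2)*u^2 - 7*sqrt(2)*u - 6*u - 42*sqrt(2)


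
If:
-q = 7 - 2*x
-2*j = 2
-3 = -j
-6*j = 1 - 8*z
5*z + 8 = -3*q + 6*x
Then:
No Solution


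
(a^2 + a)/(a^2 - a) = (a + 1)/(a - 1)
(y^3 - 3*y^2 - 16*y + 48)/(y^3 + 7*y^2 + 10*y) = (y^3 - 3*y^2 - 16*y + 48)/(y*(y^2 + 7*y + 10))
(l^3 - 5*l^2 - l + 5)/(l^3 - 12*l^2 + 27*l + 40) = (l - 1)/(l - 8)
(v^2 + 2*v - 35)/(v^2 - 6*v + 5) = (v + 7)/(v - 1)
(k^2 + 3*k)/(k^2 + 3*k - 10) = k*(k + 3)/(k^2 + 3*k - 10)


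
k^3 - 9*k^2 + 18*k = k*(k - 6)*(k - 3)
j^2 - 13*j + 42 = (j - 7)*(j - 6)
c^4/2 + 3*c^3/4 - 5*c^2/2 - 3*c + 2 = (c/2 + 1)*(c - 2)*(c - 1/2)*(c + 2)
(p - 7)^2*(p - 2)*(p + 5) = p^4 - 11*p^3 - 3*p^2 + 287*p - 490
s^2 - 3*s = s*(s - 3)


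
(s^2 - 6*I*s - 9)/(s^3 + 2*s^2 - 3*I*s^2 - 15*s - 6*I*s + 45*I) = (s - 3*I)/(s^2 + 2*s - 15)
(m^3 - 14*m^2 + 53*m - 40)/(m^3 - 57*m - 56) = (m^2 - 6*m + 5)/(m^2 + 8*m + 7)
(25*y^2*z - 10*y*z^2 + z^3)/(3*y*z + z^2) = (25*y^2 - 10*y*z + z^2)/(3*y + z)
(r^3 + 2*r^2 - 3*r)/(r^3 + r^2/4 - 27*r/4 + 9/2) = 4*r*(r - 1)/(4*r^2 - 11*r + 6)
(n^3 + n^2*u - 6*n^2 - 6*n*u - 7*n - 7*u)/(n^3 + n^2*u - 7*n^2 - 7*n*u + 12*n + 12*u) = (n^2 - 6*n - 7)/(n^2 - 7*n + 12)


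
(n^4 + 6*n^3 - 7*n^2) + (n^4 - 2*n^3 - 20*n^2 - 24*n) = 2*n^4 + 4*n^3 - 27*n^2 - 24*n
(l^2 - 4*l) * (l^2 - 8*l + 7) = l^4 - 12*l^3 + 39*l^2 - 28*l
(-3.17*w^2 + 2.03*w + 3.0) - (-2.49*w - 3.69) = -3.17*w^2 + 4.52*w + 6.69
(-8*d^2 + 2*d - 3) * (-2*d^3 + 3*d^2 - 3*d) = 16*d^5 - 28*d^4 + 36*d^3 - 15*d^2 + 9*d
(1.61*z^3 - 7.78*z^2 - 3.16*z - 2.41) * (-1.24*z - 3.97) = -1.9964*z^4 + 3.2555*z^3 + 34.805*z^2 + 15.5336*z + 9.5677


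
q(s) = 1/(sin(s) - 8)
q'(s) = -cos(s)/(sin(s) - 8)^2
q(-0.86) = -0.11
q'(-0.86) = -0.01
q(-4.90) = -0.14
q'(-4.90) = -0.00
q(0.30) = -0.13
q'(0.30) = -0.02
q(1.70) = -0.14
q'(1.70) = 0.00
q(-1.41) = -0.11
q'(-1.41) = -0.00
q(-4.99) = -0.14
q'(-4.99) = -0.01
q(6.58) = -0.13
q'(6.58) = -0.02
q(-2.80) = -0.12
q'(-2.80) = 0.01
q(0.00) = -0.12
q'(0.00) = -0.02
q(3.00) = -0.13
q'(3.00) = 0.02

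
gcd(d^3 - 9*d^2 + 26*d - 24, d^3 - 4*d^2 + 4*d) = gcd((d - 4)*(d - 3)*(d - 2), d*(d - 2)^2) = d - 2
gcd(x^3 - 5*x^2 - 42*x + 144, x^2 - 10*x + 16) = x - 8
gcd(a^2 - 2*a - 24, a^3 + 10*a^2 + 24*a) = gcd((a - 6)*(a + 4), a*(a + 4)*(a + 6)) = a + 4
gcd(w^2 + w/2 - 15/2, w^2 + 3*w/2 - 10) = w - 5/2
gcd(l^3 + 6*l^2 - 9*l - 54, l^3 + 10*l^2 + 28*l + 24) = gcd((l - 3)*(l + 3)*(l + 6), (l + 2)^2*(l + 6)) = l + 6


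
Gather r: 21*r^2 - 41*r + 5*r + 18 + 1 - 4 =21*r^2 - 36*r + 15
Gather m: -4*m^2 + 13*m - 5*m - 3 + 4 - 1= -4*m^2 + 8*m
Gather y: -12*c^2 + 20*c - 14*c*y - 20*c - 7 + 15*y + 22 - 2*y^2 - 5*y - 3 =-12*c^2 - 2*y^2 + y*(10 - 14*c) + 12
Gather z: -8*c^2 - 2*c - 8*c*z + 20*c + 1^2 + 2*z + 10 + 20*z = -8*c^2 + 18*c + z*(22 - 8*c) + 11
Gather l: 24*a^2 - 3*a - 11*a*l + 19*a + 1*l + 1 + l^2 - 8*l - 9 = 24*a^2 + 16*a + l^2 + l*(-11*a - 7) - 8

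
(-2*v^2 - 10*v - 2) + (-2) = -2*v^2 - 10*v - 4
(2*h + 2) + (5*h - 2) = 7*h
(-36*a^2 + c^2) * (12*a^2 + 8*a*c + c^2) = -432*a^4 - 288*a^3*c - 24*a^2*c^2 + 8*a*c^3 + c^4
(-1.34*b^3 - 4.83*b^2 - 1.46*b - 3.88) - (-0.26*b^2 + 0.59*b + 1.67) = -1.34*b^3 - 4.57*b^2 - 2.05*b - 5.55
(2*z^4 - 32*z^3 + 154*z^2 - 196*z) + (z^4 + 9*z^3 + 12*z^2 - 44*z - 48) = 3*z^4 - 23*z^3 + 166*z^2 - 240*z - 48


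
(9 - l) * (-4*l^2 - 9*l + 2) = 4*l^3 - 27*l^2 - 83*l + 18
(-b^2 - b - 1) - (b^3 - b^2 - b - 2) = 1 - b^3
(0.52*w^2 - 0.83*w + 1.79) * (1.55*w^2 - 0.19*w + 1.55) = 0.806*w^4 - 1.3853*w^3 + 3.7382*w^2 - 1.6266*w + 2.7745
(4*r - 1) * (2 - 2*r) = -8*r^2 + 10*r - 2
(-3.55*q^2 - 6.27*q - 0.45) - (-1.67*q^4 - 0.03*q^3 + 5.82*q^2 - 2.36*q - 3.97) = 1.67*q^4 + 0.03*q^3 - 9.37*q^2 - 3.91*q + 3.52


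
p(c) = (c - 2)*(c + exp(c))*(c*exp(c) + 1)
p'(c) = (c - 2)*(c + exp(c))*(c*exp(c) + exp(c)) + (c - 2)*(c*exp(c) + 1)*(exp(c) + 1) + (c + exp(c))*(c*exp(c) + 1)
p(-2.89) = 11.63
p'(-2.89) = -8.17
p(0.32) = -4.11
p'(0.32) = -8.49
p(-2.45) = 8.29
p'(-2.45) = -6.99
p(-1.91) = 4.94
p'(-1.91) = -5.41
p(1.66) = -22.89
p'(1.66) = 13.71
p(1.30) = -20.07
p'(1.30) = -19.54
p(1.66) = -22.89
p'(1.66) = 13.71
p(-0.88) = 0.85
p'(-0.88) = -2.82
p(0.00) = -2.00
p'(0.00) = -5.00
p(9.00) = 4141229288.83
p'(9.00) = 9330052245.13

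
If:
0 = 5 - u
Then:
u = 5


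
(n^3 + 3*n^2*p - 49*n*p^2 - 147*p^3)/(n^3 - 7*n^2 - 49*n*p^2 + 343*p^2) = (n + 3*p)/(n - 7)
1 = 1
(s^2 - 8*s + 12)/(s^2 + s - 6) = (s - 6)/(s + 3)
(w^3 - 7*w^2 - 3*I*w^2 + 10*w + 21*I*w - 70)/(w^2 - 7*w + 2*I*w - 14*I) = w - 5*I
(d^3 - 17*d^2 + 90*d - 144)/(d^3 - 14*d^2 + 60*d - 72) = (d^2 - 11*d + 24)/(d^2 - 8*d + 12)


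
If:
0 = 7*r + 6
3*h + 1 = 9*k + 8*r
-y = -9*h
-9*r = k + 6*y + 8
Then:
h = -73/3423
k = 988/1141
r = -6/7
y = -219/1141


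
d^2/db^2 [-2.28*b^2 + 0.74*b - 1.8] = -4.56000000000000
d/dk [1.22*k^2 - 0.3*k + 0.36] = 2.44*k - 0.3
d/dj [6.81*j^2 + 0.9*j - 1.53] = 13.62*j + 0.9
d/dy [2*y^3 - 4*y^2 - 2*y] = 6*y^2 - 8*y - 2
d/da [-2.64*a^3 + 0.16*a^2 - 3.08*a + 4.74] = -7.92*a^2 + 0.32*a - 3.08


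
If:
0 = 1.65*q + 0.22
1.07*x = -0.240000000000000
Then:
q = -0.13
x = -0.22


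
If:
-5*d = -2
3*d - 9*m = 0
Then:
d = 2/5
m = 2/15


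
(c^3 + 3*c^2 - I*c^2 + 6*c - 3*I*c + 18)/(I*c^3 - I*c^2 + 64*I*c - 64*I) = I*(-c^3 - 3*c^2 + I*c^2 - 6*c + 3*I*c - 18)/(c^3 - c^2 + 64*c - 64)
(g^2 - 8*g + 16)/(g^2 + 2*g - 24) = (g - 4)/(g + 6)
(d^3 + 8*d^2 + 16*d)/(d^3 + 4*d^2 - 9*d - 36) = d*(d + 4)/(d^2 - 9)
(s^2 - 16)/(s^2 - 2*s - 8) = (s + 4)/(s + 2)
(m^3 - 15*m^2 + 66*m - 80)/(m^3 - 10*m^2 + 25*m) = (m^2 - 10*m + 16)/(m*(m - 5))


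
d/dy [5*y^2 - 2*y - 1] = 10*y - 2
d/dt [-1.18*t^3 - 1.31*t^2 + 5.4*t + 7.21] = -3.54*t^2 - 2.62*t + 5.4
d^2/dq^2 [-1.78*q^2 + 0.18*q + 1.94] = -3.56000000000000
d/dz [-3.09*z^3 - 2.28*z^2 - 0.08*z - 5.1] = -9.27*z^2 - 4.56*z - 0.08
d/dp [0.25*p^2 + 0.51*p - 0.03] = 0.5*p + 0.51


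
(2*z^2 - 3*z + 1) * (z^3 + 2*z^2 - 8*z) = 2*z^5 + z^4 - 21*z^3 + 26*z^2 - 8*z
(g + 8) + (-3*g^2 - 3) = -3*g^2 + g + 5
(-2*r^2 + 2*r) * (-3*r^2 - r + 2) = 6*r^4 - 4*r^3 - 6*r^2 + 4*r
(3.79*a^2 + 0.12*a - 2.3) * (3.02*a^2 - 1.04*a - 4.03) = 11.4458*a^4 - 3.5792*a^3 - 22.3445*a^2 + 1.9084*a + 9.269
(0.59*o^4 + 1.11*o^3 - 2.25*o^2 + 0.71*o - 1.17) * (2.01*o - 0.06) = 1.1859*o^5 + 2.1957*o^4 - 4.5891*o^3 + 1.5621*o^2 - 2.3943*o + 0.0702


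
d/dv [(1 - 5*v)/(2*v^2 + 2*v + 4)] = (-5*v^2 - 5*v + (2*v + 1)*(5*v - 1) - 10)/(2*(v^2 + v + 2)^2)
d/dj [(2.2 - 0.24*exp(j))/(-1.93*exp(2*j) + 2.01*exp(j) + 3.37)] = (-0.4632*exp(2*j) + 8.492*exp(j) - 5.2308)*exp(j)/(3.7249*exp(4*j) - 7.7586*exp(3*j) - 8.9681*exp(2*j) + 13.5474*exp(j) + 11.3569)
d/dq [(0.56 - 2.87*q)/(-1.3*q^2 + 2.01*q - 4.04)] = (-3.731*q^2 + 1.456*q + 10.4692)/(1.69*q^4 - 5.226*q^3 + 14.5441*q^2 - 16.2408*q + 16.3216)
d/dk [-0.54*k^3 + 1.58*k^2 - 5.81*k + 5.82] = -1.62*k^2 + 3.16*k - 5.81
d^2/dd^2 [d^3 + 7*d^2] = 6*d + 14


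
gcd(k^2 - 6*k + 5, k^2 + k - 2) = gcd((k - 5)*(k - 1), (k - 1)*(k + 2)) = k - 1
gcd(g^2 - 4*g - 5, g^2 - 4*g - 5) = g^2 - 4*g - 5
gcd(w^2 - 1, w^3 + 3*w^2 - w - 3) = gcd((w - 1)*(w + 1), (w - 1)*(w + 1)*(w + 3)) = w^2 - 1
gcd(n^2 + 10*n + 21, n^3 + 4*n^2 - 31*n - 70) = n + 7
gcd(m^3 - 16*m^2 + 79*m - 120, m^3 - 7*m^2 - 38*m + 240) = m^2 - 13*m + 40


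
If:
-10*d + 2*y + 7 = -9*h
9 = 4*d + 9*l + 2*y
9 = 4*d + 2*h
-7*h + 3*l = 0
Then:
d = 19/5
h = -31/10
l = -217/30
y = 589/20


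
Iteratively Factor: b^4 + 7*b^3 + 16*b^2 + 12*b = (b)*(b^3 + 7*b^2 + 16*b + 12) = b*(b + 2)*(b^2 + 5*b + 6) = b*(b + 2)*(b + 3)*(b + 2)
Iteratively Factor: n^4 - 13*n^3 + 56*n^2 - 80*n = (n - 4)*(n^3 - 9*n^2 + 20*n) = (n - 4)^2*(n^2 - 5*n) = (n - 5)*(n - 4)^2*(n)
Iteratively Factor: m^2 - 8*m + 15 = (m - 5)*(m - 3)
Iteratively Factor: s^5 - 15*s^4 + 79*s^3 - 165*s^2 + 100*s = (s - 1)*(s^4 - 14*s^3 + 65*s^2 - 100*s) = (s - 4)*(s - 1)*(s^3 - 10*s^2 + 25*s) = (s - 5)*(s - 4)*(s - 1)*(s^2 - 5*s) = (s - 5)^2*(s - 4)*(s - 1)*(s)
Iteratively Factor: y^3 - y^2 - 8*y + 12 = (y - 2)*(y^2 + y - 6) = (y - 2)^2*(y + 3)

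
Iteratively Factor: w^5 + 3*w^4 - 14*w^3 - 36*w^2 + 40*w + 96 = (w + 2)*(w^4 + w^3 - 16*w^2 - 4*w + 48) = (w - 3)*(w + 2)*(w^3 + 4*w^2 - 4*w - 16) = (w - 3)*(w + 2)*(w + 4)*(w^2 - 4) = (w - 3)*(w + 2)^2*(w + 4)*(w - 2)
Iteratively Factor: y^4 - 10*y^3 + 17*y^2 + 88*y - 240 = (y - 4)*(y^3 - 6*y^2 - 7*y + 60) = (y - 4)^2*(y^2 - 2*y - 15) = (y - 5)*(y - 4)^2*(y + 3)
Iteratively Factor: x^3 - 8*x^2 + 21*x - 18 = (x - 3)*(x^2 - 5*x + 6) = (x - 3)*(x - 2)*(x - 3)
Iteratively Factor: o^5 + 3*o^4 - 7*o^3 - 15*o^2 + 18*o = (o)*(o^4 + 3*o^3 - 7*o^2 - 15*o + 18) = o*(o + 3)*(o^3 - 7*o + 6) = o*(o + 3)^2*(o^2 - 3*o + 2) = o*(o - 1)*(o + 3)^2*(o - 2)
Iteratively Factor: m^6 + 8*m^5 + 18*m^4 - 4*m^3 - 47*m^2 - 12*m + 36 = (m + 2)*(m^5 + 6*m^4 + 6*m^3 - 16*m^2 - 15*m + 18) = (m + 2)^2*(m^4 + 4*m^3 - 2*m^2 - 12*m + 9) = (m - 1)*(m + 2)^2*(m^3 + 5*m^2 + 3*m - 9) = (m - 1)^2*(m + 2)^2*(m^2 + 6*m + 9) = (m - 1)^2*(m + 2)^2*(m + 3)*(m + 3)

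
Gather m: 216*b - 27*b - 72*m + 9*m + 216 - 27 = 189*b - 63*m + 189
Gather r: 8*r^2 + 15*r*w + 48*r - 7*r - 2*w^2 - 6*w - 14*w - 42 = 8*r^2 + r*(15*w + 41) - 2*w^2 - 20*w - 42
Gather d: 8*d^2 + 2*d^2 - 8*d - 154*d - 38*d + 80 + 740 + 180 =10*d^2 - 200*d + 1000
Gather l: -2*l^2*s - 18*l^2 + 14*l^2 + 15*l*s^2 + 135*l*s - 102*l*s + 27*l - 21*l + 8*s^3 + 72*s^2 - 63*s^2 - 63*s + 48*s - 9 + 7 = l^2*(-2*s - 4) + l*(15*s^2 + 33*s + 6) + 8*s^3 + 9*s^2 - 15*s - 2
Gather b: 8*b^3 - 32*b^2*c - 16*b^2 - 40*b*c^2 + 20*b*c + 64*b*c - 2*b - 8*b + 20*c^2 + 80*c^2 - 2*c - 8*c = 8*b^3 + b^2*(-32*c - 16) + b*(-40*c^2 + 84*c - 10) + 100*c^2 - 10*c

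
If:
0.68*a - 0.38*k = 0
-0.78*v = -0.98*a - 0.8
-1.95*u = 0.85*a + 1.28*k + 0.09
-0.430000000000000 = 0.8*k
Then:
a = -0.30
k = -0.54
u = 0.44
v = 0.65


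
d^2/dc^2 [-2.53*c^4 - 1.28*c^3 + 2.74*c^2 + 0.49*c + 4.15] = -30.36*c^2 - 7.68*c + 5.48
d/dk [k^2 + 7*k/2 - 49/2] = 2*k + 7/2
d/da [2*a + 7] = 2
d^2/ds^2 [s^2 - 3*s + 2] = 2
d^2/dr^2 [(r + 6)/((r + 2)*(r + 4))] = 2*(r^3 + 18*r^2 + 84*r + 120)/(r^6 + 18*r^5 + 132*r^4 + 504*r^3 + 1056*r^2 + 1152*r + 512)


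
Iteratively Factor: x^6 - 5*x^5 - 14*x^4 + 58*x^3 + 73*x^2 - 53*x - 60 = (x - 4)*(x^5 - x^4 - 18*x^3 - 14*x^2 + 17*x + 15) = (x - 4)*(x + 1)*(x^4 - 2*x^3 - 16*x^2 + 2*x + 15) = (x - 4)*(x - 1)*(x + 1)*(x^3 - x^2 - 17*x - 15) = (x - 4)*(x - 1)*(x + 1)*(x + 3)*(x^2 - 4*x - 5) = (x - 5)*(x - 4)*(x - 1)*(x + 1)*(x + 3)*(x + 1)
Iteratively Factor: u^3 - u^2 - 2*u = (u + 1)*(u^2 - 2*u) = (u - 2)*(u + 1)*(u)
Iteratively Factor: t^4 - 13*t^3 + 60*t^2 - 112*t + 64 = (t - 1)*(t^3 - 12*t^2 + 48*t - 64) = (t - 4)*(t - 1)*(t^2 - 8*t + 16) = (t - 4)^2*(t - 1)*(t - 4)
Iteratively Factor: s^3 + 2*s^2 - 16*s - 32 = (s + 4)*(s^2 - 2*s - 8) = (s - 4)*(s + 4)*(s + 2)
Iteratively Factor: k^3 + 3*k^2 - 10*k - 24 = (k + 4)*(k^2 - k - 6) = (k - 3)*(k + 4)*(k + 2)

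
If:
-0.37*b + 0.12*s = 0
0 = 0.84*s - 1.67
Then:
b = 0.64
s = 1.99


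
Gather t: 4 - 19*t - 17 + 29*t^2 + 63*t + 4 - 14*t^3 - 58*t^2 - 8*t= -14*t^3 - 29*t^2 + 36*t - 9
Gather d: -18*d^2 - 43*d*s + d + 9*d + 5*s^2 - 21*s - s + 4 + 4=-18*d^2 + d*(10 - 43*s) + 5*s^2 - 22*s + 8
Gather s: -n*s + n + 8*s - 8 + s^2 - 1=n + s^2 + s*(8 - n) - 9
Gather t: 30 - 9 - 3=18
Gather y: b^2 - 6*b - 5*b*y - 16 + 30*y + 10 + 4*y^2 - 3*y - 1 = b^2 - 6*b + 4*y^2 + y*(27 - 5*b) - 7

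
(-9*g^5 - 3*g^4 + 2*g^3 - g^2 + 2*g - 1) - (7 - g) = -9*g^5 - 3*g^4 + 2*g^3 - g^2 + 3*g - 8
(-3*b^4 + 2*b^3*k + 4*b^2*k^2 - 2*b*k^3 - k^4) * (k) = -3*b^4*k + 2*b^3*k^2 + 4*b^2*k^3 - 2*b*k^4 - k^5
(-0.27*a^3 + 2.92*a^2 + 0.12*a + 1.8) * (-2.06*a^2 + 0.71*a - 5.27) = 0.5562*a^5 - 6.2069*a^4 + 3.2489*a^3 - 19.0112*a^2 + 0.6456*a - 9.486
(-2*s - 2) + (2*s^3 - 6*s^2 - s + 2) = 2*s^3 - 6*s^2 - 3*s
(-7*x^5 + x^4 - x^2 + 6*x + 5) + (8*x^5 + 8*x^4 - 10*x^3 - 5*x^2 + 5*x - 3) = x^5 + 9*x^4 - 10*x^3 - 6*x^2 + 11*x + 2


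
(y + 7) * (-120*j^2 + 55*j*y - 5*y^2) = -120*j^2*y - 840*j^2 + 55*j*y^2 + 385*j*y - 5*y^3 - 35*y^2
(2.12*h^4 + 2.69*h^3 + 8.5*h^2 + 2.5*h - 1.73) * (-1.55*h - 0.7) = -3.286*h^5 - 5.6535*h^4 - 15.058*h^3 - 9.825*h^2 + 0.9315*h + 1.211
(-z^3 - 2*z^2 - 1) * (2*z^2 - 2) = -2*z^5 - 4*z^4 + 2*z^3 + 2*z^2 + 2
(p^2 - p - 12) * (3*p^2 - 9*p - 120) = 3*p^4 - 12*p^3 - 147*p^2 + 228*p + 1440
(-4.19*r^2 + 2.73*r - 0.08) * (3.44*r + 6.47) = -14.4136*r^3 - 17.7181*r^2 + 17.3879*r - 0.5176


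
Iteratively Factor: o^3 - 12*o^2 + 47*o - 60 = (o - 4)*(o^2 - 8*o + 15) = (o - 4)*(o - 3)*(o - 5)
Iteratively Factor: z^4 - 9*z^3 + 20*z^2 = (z)*(z^3 - 9*z^2 + 20*z) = z^2*(z^2 - 9*z + 20) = z^2*(z - 4)*(z - 5)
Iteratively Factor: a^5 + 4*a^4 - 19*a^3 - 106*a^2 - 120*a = (a)*(a^4 + 4*a^3 - 19*a^2 - 106*a - 120) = a*(a + 2)*(a^3 + 2*a^2 - 23*a - 60) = a*(a - 5)*(a + 2)*(a^2 + 7*a + 12) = a*(a - 5)*(a + 2)*(a + 4)*(a + 3)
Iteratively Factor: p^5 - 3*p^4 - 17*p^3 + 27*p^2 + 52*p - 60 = (p + 2)*(p^4 - 5*p^3 - 7*p^2 + 41*p - 30) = (p + 2)*(p + 3)*(p^3 - 8*p^2 + 17*p - 10) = (p - 1)*(p + 2)*(p + 3)*(p^2 - 7*p + 10) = (p - 5)*(p - 1)*(p + 2)*(p + 3)*(p - 2)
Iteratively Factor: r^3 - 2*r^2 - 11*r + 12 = (r + 3)*(r^2 - 5*r + 4) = (r - 4)*(r + 3)*(r - 1)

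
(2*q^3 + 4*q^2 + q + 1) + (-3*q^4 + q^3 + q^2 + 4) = -3*q^4 + 3*q^3 + 5*q^2 + q + 5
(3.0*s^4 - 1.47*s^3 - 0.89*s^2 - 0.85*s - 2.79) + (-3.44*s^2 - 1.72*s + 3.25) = 3.0*s^4 - 1.47*s^3 - 4.33*s^2 - 2.57*s + 0.46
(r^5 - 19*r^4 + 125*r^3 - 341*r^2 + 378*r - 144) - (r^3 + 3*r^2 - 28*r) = r^5 - 19*r^4 + 124*r^3 - 344*r^2 + 406*r - 144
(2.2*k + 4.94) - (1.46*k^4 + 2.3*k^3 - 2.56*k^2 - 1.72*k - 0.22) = -1.46*k^4 - 2.3*k^3 + 2.56*k^2 + 3.92*k + 5.16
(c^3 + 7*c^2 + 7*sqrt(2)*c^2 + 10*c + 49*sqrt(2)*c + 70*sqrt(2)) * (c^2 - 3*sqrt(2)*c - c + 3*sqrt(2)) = c^5 + 4*sqrt(2)*c^4 + 6*c^4 - 39*c^3 + 24*sqrt(2)*c^3 - 262*c^2 + 12*sqrt(2)*c^2 - 126*c - 40*sqrt(2)*c + 420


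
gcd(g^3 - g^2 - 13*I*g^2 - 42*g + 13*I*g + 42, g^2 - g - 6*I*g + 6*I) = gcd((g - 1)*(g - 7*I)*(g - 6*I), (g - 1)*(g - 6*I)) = g^2 + g*(-1 - 6*I) + 6*I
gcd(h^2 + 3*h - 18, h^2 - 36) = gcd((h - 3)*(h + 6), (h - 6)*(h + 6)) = h + 6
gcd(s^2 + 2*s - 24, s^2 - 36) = s + 6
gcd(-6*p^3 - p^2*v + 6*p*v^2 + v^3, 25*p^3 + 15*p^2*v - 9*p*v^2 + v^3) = p + v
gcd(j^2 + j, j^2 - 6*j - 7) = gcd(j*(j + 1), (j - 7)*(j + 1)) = j + 1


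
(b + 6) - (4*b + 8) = -3*b - 2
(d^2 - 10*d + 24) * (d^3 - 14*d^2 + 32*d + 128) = d^5 - 24*d^4 + 196*d^3 - 528*d^2 - 512*d + 3072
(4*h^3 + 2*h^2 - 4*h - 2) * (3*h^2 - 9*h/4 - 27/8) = 12*h^5 - 3*h^4 - 30*h^3 - 15*h^2/4 + 18*h + 27/4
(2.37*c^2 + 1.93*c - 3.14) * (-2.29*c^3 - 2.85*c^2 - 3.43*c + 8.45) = -5.4273*c^5 - 11.1742*c^4 - 6.439*c^3 + 22.3556*c^2 + 27.0787*c - 26.533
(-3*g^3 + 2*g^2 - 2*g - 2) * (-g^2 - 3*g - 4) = 3*g^5 + 7*g^4 + 8*g^3 + 14*g + 8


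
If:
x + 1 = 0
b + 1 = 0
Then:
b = -1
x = -1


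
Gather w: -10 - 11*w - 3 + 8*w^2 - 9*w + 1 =8*w^2 - 20*w - 12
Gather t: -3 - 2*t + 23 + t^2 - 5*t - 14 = t^2 - 7*t + 6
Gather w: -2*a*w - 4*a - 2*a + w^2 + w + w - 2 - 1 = -6*a + w^2 + w*(2 - 2*a) - 3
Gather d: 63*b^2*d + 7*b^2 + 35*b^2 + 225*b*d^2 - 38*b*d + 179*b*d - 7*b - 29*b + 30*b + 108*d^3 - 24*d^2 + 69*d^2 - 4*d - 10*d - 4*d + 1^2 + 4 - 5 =42*b^2 - 6*b + 108*d^3 + d^2*(225*b + 45) + d*(63*b^2 + 141*b - 18)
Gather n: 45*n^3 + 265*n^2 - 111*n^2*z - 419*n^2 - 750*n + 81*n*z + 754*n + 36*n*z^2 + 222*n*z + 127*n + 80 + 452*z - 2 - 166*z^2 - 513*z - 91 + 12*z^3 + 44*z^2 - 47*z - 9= 45*n^3 + n^2*(-111*z - 154) + n*(36*z^2 + 303*z + 131) + 12*z^3 - 122*z^2 - 108*z - 22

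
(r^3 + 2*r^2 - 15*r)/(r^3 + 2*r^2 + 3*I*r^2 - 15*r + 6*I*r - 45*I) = r/(r + 3*I)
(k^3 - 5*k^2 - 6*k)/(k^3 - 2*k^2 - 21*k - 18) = k/(k + 3)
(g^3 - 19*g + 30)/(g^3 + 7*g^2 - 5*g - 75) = (g - 2)/(g + 5)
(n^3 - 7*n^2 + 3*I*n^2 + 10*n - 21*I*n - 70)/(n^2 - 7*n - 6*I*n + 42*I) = (n^2 + 3*I*n + 10)/(n - 6*I)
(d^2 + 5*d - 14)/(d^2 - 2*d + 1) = (d^2 + 5*d - 14)/(d^2 - 2*d + 1)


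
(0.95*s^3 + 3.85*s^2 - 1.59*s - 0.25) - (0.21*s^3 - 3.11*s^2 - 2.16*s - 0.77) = 0.74*s^3 + 6.96*s^2 + 0.57*s + 0.52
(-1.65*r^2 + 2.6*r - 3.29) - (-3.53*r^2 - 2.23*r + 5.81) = 1.88*r^2 + 4.83*r - 9.1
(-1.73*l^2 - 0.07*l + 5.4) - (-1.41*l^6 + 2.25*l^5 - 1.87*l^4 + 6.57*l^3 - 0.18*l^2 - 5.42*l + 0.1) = 1.41*l^6 - 2.25*l^5 + 1.87*l^4 - 6.57*l^3 - 1.55*l^2 + 5.35*l + 5.3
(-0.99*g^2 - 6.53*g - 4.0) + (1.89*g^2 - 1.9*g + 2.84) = 0.9*g^2 - 8.43*g - 1.16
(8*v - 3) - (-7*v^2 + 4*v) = 7*v^2 + 4*v - 3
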